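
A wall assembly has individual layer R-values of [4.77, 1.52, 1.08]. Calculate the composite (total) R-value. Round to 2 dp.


R_total = 4.77 + 1.52 + 1.08 = 7.37

7.37


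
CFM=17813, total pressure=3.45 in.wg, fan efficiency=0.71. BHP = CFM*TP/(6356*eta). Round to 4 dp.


BHP = 17813 * 3.45 / (6356 * 0.71) = 13.6180 hp

13.6180 hp


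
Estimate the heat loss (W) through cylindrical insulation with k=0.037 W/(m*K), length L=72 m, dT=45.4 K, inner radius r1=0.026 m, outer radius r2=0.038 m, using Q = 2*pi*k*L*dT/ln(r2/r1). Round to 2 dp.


Q = 2*pi*0.037*72*45.4/ln(0.038/0.026) = 2002.49 W

2002.49 W


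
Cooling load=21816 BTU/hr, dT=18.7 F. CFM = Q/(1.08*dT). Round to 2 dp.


CFM = 21816 / (1.08 * 18.7) = 1080.21

1080.21 CFM


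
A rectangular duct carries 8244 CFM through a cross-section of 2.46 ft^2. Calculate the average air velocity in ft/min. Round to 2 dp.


V = 8244 / 2.46 = 3351.22 ft/min

3351.22 ft/min


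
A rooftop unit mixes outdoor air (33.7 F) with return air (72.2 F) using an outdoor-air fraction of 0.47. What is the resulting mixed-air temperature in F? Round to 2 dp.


T_mix = 0.47*33.7 + 0.53*72.2 = 54.11 F

54.11 F


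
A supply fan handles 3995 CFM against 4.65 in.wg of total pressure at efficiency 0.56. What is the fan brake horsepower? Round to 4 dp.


BHP = 3995 * 4.65 / (6356 * 0.56) = 5.2191 hp

5.2191 hp


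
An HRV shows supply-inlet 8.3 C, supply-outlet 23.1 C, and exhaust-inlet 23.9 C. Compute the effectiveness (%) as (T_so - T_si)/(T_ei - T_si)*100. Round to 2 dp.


eff = (23.1-8.3)/(23.9-8.3)*100 = 94.87 %

94.87 %


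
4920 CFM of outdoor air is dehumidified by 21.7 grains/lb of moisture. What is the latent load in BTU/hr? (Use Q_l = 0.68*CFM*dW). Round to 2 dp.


Q = 0.68 * 4920 * 21.7 = 72599.52 BTU/hr

72599.52 BTU/hr


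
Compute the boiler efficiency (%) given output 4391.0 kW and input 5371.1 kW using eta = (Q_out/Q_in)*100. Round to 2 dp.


eta = (4391.0/5371.1)*100 = 81.75 %

81.75 %


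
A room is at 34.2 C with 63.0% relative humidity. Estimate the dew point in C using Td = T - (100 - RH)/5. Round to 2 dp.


Td = 34.2 - (100-63.0)/5 = 26.80 C

26.80 C


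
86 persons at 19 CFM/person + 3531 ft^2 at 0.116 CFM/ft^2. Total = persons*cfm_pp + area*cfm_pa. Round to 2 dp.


Total = 86*19 + 3531*0.116 = 2043.60 CFM

2043.60 CFM


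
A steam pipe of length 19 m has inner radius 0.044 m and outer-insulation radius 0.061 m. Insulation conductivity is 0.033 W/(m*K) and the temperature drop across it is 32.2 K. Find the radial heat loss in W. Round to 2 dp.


Q = 2*pi*0.033*19*32.2/ln(0.061/0.044) = 388.31 W

388.31 W


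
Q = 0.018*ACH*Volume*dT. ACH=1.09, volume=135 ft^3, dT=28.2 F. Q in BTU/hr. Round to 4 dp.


Q = 0.018 * 1.09 * 135 * 28.2 = 74.6933 BTU/hr

74.6933 BTU/hr


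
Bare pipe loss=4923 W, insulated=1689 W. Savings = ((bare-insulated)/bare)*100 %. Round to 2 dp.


Savings = ((4923-1689)/4923)*100 = 65.69 %

65.69 %


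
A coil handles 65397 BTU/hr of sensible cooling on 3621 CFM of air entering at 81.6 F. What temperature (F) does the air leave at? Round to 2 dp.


dT = 65397/(1.08*3621) = 16.7227
T_leave = 81.6 - 16.7227 = 64.88 F

64.88 F


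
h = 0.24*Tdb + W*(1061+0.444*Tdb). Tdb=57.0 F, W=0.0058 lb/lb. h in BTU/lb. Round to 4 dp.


h = 0.24*57.0 + 0.0058*(1061+0.444*57.0) = 19.9806 BTU/lb

19.9806 BTU/lb


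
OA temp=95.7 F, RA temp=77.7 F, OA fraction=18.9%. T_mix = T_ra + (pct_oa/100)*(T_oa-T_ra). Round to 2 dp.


T_mix = 77.7 + (18.9/100)*(95.7-77.7) = 81.10 F

81.10 F


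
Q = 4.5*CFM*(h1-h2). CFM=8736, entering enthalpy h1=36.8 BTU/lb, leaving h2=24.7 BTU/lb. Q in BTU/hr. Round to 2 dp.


Q = 4.5 * 8736 * (36.8 - 24.7) = 475675.20 BTU/hr

475675.20 BTU/hr


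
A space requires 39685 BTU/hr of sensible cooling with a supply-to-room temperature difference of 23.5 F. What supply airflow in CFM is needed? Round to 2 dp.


CFM = 39685 / (1.08 * 23.5) = 1563.63

1563.63 CFM


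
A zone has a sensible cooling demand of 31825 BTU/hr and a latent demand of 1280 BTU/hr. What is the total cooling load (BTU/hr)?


Qt = 31825 + 1280 = 33105 BTU/hr

33105 BTU/hr


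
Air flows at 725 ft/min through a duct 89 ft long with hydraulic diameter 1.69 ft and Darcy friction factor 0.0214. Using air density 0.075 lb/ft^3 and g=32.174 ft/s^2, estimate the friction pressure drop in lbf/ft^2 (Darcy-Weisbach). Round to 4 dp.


v_fps = 725/60 = 12.0833 ft/s
dp = 0.0214*(89/1.69)*0.075*12.0833^2/(2*32.174) = 0.1918 lbf/ft^2

0.1918 lbf/ft^2


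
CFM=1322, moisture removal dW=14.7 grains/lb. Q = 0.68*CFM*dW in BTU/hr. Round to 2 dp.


Q = 0.68 * 1322 * 14.7 = 13214.71 BTU/hr

13214.71 BTU/hr


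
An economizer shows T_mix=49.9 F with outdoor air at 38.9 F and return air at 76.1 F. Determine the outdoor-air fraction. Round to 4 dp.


frac = (49.9 - 76.1) / (38.9 - 76.1) = 0.7043

0.7043


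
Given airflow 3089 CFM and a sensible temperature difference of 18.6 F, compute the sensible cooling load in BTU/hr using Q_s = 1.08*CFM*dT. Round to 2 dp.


Q = 1.08 * 3089 * 18.6 = 62051.83 BTU/hr

62051.83 BTU/hr


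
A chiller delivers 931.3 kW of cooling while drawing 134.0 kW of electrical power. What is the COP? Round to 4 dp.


COP = 931.3 / 134.0 = 6.9500

6.9500


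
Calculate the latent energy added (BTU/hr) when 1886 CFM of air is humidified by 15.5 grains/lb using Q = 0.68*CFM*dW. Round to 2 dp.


Q = 0.68 * 1886 * 15.5 = 19878.44 BTU/hr

19878.44 BTU/hr


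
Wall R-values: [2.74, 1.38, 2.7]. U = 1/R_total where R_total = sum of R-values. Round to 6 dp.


R_total = 2.74 + 1.38 + 2.7 = 6.82
U = 1/6.82 = 0.146628

0.146628


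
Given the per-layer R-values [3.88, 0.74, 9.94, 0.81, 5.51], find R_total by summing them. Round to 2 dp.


R_total = 3.88 + 0.74 + 9.94 + 0.81 + 5.51 = 20.88

20.88


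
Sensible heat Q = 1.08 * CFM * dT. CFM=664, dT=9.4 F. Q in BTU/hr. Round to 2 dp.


Q = 1.08 * 664 * 9.4 = 6740.93 BTU/hr

6740.93 BTU/hr


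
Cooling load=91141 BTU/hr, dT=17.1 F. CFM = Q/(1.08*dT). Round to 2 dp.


CFM = 91141 / (1.08 * 17.1) = 4935.08

4935.08 CFM


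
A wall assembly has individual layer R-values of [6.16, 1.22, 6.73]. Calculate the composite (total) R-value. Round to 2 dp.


R_total = 6.16 + 1.22 + 6.73 = 14.11

14.11


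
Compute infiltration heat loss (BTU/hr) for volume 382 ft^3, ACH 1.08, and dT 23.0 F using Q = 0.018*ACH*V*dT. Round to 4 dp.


Q = 0.018 * 1.08 * 382 * 23.0 = 170.7998 BTU/hr

170.7998 BTU/hr


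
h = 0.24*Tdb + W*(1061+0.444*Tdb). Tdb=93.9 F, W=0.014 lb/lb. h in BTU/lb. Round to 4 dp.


h = 0.24*93.9 + 0.014*(1061+0.444*93.9) = 37.9737 BTU/lb

37.9737 BTU/lb


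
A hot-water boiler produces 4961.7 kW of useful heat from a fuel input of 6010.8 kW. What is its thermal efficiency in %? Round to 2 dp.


eta = (4961.7/6010.8)*100 = 82.55 %

82.55 %


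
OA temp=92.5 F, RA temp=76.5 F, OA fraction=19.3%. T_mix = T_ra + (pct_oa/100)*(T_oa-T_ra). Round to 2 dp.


T_mix = 76.5 + (19.3/100)*(92.5-76.5) = 79.59 F

79.59 F


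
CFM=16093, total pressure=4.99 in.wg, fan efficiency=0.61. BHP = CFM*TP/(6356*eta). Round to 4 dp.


BHP = 16093 * 4.99 / (6356 * 0.61) = 20.7121 hp

20.7121 hp


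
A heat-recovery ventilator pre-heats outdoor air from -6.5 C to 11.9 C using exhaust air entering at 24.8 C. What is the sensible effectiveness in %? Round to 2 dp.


eff = (11.9-(-6.5))/(24.8-(-6.5))*100 = 58.79 %

58.79 %


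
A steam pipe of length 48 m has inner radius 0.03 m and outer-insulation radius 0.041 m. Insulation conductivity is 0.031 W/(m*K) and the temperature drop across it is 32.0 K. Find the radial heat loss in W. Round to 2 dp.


Q = 2*pi*0.031*48*32.0/ln(0.041/0.03) = 957.76 W

957.76 W


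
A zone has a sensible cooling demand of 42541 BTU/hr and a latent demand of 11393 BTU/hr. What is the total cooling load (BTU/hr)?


Qt = 42541 + 11393 = 53934 BTU/hr

53934 BTU/hr


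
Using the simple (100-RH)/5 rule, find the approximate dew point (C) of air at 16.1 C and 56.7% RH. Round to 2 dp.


Td = 16.1 - (100-56.7)/5 = 7.44 C

7.44 C


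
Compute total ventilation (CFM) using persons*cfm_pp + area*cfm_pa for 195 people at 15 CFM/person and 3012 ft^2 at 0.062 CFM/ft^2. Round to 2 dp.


Total = 195*15 + 3012*0.062 = 3111.74 CFM

3111.74 CFM


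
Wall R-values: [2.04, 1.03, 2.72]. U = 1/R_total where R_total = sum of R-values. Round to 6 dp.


R_total = 2.04 + 1.03 + 2.72 = 5.79
U = 1/5.79 = 0.172712

0.172712


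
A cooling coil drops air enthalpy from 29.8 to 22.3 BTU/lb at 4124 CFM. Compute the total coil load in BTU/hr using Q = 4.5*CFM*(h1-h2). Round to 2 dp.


Q = 4.5 * 4124 * (29.8 - 22.3) = 139185.00 BTU/hr

139185.00 BTU/hr


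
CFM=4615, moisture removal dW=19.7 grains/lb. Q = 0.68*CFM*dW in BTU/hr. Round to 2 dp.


Q = 0.68 * 4615 * 19.7 = 61822.54 BTU/hr

61822.54 BTU/hr


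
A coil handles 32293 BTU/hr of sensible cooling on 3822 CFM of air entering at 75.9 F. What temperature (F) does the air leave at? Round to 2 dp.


dT = 32293/(1.08*3822) = 7.8234
T_leave = 75.9 - 7.8234 = 68.08 F

68.08 F


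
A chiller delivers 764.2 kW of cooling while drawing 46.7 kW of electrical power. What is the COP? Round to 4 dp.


COP = 764.2 / 46.7 = 16.3640

16.3640


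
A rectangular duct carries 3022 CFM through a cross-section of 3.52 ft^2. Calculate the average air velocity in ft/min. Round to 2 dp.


V = 3022 / 3.52 = 858.52 ft/min

858.52 ft/min


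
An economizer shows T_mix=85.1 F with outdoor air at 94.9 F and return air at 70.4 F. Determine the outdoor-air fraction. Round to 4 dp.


frac = (85.1 - 70.4) / (94.9 - 70.4) = 0.6000

0.6000


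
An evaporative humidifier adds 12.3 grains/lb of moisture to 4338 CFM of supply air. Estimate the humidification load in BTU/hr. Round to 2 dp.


Q = 0.68 * 4338 * 12.3 = 36283.03 BTU/hr

36283.03 BTU/hr


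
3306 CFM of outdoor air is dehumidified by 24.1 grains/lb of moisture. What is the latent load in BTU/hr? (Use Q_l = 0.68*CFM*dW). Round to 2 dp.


Q = 0.68 * 3306 * 24.1 = 54178.73 BTU/hr

54178.73 BTU/hr


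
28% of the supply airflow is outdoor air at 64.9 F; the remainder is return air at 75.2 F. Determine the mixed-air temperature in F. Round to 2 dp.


T_mix = 0.28*64.9 + 0.72*75.2 = 72.32 F

72.32 F


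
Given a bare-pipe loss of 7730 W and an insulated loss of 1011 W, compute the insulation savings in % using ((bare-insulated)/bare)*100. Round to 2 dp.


Savings = ((7730-1011)/7730)*100 = 86.92 %

86.92 %


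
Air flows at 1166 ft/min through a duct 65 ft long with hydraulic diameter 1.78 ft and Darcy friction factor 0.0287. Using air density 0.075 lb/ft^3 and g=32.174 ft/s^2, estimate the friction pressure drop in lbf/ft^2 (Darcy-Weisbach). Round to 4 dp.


v_fps = 1166/60 = 19.4333 ft/s
dp = 0.0287*(65/1.78)*0.075*19.4333^2/(2*32.174) = 0.4613 lbf/ft^2

0.4613 lbf/ft^2


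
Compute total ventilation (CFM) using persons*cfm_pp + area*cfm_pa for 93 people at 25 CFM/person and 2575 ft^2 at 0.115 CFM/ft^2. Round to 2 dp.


Total = 93*25 + 2575*0.115 = 2621.13 CFM

2621.13 CFM


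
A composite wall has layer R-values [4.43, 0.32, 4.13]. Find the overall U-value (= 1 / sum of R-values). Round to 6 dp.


R_total = 4.43 + 0.32 + 4.13 = 8.88
U = 1/8.88 = 0.112613

0.112613


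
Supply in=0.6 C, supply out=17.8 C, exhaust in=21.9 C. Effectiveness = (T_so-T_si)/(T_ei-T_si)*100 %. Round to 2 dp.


eff = (17.8-0.6)/(21.9-0.6)*100 = 80.75 %

80.75 %


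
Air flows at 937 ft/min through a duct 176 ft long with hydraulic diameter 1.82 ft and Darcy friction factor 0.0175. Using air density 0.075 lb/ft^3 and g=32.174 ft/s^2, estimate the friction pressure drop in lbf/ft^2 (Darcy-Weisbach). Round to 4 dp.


v_fps = 937/60 = 15.6167 ft/s
dp = 0.0175*(176/1.82)*0.075*15.6167^2/(2*32.174) = 0.4810 lbf/ft^2

0.4810 lbf/ft^2


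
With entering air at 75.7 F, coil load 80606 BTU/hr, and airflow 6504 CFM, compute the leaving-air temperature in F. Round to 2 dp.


dT = 80606/(1.08*6504) = 11.4753
T_leave = 75.7 - 11.4753 = 64.22 F

64.22 F


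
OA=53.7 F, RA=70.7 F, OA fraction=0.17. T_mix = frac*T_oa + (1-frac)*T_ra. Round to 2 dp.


T_mix = 0.17*53.7 + 0.83*70.7 = 67.81 F

67.81 F


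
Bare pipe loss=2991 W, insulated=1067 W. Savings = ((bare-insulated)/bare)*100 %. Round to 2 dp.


Savings = ((2991-1067)/2991)*100 = 64.33 %

64.33 %


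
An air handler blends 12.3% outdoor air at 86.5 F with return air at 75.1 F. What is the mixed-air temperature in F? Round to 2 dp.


T_mix = 75.1 + (12.3/100)*(86.5-75.1) = 76.50 F

76.50 F


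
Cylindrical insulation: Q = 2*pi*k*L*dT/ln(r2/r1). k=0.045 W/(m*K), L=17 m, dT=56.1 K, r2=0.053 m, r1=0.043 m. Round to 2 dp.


Q = 2*pi*0.045*17*56.1/ln(0.053/0.043) = 1289.64 W

1289.64 W


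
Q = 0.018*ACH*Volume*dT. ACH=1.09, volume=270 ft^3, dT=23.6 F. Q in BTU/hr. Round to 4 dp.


Q = 0.018 * 1.09 * 270 * 23.6 = 125.0186 BTU/hr

125.0186 BTU/hr


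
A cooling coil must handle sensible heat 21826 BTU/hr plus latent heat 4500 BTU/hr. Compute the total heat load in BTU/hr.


Qt = 21826 + 4500 = 26326 BTU/hr

26326 BTU/hr


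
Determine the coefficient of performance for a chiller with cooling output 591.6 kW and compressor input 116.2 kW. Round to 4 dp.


COP = 591.6 / 116.2 = 5.0912

5.0912


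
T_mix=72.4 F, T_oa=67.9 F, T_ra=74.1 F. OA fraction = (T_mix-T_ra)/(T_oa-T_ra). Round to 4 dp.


frac = (72.4 - 74.1) / (67.9 - 74.1) = 0.2742

0.2742


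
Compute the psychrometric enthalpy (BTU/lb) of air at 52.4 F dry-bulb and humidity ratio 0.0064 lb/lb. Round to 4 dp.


h = 0.24*52.4 + 0.0064*(1061+0.444*52.4) = 19.5153 BTU/lb

19.5153 BTU/lb


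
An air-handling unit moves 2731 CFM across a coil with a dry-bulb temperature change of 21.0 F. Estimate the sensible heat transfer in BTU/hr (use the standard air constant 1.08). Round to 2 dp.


Q = 1.08 * 2731 * 21.0 = 61939.08 BTU/hr

61939.08 BTU/hr


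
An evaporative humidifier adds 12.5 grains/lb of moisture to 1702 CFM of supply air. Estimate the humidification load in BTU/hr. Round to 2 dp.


Q = 0.68 * 1702 * 12.5 = 14467.00 BTU/hr

14467.00 BTU/hr


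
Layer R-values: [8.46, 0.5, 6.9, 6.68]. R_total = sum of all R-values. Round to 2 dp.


R_total = 8.46 + 0.5 + 6.9 + 6.68 = 22.54

22.54


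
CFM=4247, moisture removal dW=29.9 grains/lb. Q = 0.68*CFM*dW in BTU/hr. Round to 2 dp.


Q = 0.68 * 4247 * 29.9 = 86350.00 BTU/hr

86350.00 BTU/hr


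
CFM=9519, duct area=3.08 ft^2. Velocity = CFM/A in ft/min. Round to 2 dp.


V = 9519 / 3.08 = 3090.58 ft/min

3090.58 ft/min


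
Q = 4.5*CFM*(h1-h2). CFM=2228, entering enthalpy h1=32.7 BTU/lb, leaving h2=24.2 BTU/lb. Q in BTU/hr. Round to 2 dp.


Q = 4.5 * 2228 * (32.7 - 24.2) = 85221.00 BTU/hr

85221.00 BTU/hr


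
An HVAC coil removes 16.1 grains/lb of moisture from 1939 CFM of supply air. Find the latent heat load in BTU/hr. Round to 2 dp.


Q = 0.68 * 1939 * 16.1 = 21228.17 BTU/hr

21228.17 BTU/hr


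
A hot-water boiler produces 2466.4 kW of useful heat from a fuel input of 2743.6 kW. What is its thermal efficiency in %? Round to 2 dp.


eta = (2466.4/2743.6)*100 = 89.90 %

89.90 %


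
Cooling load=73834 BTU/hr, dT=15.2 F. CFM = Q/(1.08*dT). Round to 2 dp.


CFM = 73834 / (1.08 * 15.2) = 4497.69

4497.69 CFM


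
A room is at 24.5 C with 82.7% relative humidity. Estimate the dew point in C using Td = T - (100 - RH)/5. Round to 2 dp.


Td = 24.5 - (100-82.7)/5 = 21.04 C

21.04 C


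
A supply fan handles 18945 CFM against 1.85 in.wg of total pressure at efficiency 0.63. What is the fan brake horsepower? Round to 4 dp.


BHP = 18945 * 1.85 / (6356 * 0.63) = 8.7527 hp

8.7527 hp


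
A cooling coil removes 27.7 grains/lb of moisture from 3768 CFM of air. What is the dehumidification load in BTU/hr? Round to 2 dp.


Q = 0.68 * 3768 * 27.7 = 70974.05 BTU/hr

70974.05 BTU/hr


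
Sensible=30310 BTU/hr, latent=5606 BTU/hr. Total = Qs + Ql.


Qt = 30310 + 5606 = 35916 BTU/hr

35916 BTU/hr


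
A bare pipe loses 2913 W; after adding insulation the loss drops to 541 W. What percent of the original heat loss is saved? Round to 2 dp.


Savings = ((2913-541)/2913)*100 = 81.43 %

81.43 %


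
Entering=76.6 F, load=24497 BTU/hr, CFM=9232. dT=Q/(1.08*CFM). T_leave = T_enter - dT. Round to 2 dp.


dT = 24497/(1.08*9232) = 2.4569
T_leave = 76.6 - 2.4569 = 74.14 F

74.14 F


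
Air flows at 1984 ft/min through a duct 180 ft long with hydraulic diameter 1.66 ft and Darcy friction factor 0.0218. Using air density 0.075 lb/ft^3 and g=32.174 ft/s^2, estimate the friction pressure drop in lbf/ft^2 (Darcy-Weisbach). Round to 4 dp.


v_fps = 1984/60 = 33.0667 ft/s
dp = 0.0218*(180/1.66)*0.075*33.0667^2/(2*32.174) = 3.0125 lbf/ft^2

3.0125 lbf/ft^2


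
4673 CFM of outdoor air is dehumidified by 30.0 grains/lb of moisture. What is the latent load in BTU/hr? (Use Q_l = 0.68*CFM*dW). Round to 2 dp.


Q = 0.68 * 4673 * 30.0 = 95329.20 BTU/hr

95329.20 BTU/hr


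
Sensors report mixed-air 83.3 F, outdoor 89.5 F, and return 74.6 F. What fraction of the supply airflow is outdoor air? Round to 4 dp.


frac = (83.3 - 74.6) / (89.5 - 74.6) = 0.5839

0.5839


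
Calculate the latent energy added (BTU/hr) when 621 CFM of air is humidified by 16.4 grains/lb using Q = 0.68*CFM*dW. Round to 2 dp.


Q = 0.68 * 621 * 16.4 = 6925.39 BTU/hr

6925.39 BTU/hr


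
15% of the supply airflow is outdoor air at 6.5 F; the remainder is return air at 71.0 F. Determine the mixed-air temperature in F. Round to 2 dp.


T_mix = 0.15*6.5 + 0.85*71.0 = 61.33 F

61.33 F


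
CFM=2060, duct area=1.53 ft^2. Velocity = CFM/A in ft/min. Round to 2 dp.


V = 2060 / 1.53 = 1346.41 ft/min

1346.41 ft/min


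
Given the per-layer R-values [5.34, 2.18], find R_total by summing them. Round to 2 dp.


R_total = 5.34 + 2.18 = 7.52

7.52


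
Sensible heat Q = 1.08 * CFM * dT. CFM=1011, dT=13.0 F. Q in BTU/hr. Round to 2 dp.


Q = 1.08 * 1011 * 13.0 = 14194.44 BTU/hr

14194.44 BTU/hr


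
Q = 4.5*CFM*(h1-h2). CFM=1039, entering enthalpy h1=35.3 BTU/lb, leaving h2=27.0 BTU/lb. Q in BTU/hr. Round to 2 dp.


Q = 4.5 * 1039 * (35.3 - 27.0) = 38806.65 BTU/hr

38806.65 BTU/hr


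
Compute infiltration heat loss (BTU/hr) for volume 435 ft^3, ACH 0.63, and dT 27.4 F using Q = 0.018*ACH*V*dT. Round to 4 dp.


Q = 0.018 * 0.63 * 435 * 27.4 = 135.1615 BTU/hr

135.1615 BTU/hr


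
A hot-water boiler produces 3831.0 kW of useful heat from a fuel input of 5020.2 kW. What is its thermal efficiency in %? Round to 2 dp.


eta = (3831.0/5020.2)*100 = 76.31 %

76.31 %


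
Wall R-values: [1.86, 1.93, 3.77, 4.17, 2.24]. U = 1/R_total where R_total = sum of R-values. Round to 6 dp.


R_total = 1.86 + 1.93 + 3.77 + 4.17 + 2.24 = 13.97
U = 1/13.97 = 0.071582

0.071582


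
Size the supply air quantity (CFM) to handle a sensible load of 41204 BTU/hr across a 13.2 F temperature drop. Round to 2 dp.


CFM = 41204 / (1.08 * 13.2) = 2890.29

2890.29 CFM


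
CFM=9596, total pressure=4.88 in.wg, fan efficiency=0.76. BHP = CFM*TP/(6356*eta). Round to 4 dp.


BHP = 9596 * 4.88 / (6356 * 0.76) = 9.6942 hp

9.6942 hp


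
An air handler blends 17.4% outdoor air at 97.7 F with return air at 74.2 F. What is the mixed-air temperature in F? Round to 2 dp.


T_mix = 74.2 + (17.4/100)*(97.7-74.2) = 78.29 F

78.29 F


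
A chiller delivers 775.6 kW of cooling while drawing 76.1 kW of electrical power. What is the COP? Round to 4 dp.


COP = 775.6 / 76.1 = 10.1919

10.1919


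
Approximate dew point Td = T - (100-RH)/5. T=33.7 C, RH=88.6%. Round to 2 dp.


Td = 33.7 - (100-88.6)/5 = 31.42 C

31.42 C


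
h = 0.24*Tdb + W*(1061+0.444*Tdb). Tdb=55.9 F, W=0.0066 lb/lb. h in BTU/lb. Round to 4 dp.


h = 0.24*55.9 + 0.0066*(1061+0.444*55.9) = 20.5824 BTU/lb

20.5824 BTU/lb


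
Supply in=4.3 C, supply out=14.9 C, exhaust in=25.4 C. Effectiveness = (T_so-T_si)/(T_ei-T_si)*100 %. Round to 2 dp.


eff = (14.9-4.3)/(25.4-4.3)*100 = 50.24 %

50.24 %


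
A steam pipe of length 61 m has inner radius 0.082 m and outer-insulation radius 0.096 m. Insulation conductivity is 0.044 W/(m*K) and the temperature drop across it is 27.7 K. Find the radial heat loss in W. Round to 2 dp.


Q = 2*pi*0.044*61*27.7/ln(0.096/0.082) = 2963.51 W

2963.51 W


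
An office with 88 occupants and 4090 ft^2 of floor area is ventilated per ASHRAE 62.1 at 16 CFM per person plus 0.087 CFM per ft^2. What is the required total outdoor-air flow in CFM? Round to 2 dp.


Total = 88*16 + 4090*0.087 = 1763.83 CFM

1763.83 CFM


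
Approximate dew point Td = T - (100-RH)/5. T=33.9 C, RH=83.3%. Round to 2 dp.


Td = 33.9 - (100-83.3)/5 = 30.56 C

30.56 C


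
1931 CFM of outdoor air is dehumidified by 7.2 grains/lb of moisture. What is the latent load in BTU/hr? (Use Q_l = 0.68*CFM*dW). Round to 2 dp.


Q = 0.68 * 1931 * 7.2 = 9454.18 BTU/hr

9454.18 BTU/hr


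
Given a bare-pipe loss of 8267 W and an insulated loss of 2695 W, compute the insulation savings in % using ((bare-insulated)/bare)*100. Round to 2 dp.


Savings = ((8267-2695)/8267)*100 = 67.40 %

67.40 %


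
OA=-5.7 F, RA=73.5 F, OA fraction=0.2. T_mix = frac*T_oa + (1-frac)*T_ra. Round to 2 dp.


T_mix = 0.2*(-5.7) + 0.8*73.5 = 57.66 F

57.66 F


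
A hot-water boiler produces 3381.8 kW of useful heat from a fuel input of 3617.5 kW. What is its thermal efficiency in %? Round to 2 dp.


eta = (3381.8/3617.5)*100 = 93.48 %

93.48 %


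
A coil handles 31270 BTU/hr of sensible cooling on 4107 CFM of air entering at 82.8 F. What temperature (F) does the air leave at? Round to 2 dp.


dT = 31270/(1.08*4107) = 7.0498
T_leave = 82.8 - 7.0498 = 75.75 F

75.75 F


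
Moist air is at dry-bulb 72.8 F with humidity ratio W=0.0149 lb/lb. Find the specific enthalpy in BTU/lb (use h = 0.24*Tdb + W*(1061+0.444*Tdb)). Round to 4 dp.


h = 0.24*72.8 + 0.0149*(1061+0.444*72.8) = 33.7625 BTU/lb

33.7625 BTU/lb


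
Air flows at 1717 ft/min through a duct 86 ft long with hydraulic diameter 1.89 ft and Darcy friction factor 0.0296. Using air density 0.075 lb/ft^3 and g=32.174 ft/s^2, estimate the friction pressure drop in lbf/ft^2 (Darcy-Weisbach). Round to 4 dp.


v_fps = 1717/60 = 28.6167 ft/s
dp = 0.0296*(86/1.89)*0.075*28.6167^2/(2*32.174) = 1.2856 lbf/ft^2

1.2856 lbf/ft^2


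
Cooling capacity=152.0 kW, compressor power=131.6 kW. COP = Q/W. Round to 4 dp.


COP = 152.0 / 131.6 = 1.1550

1.1550


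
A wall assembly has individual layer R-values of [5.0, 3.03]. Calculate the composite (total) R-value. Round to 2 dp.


R_total = 5.0 + 3.03 = 8.03

8.03


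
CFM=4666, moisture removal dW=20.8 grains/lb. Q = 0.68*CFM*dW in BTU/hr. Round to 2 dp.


Q = 0.68 * 4666 * 20.8 = 65995.90 BTU/hr

65995.90 BTU/hr


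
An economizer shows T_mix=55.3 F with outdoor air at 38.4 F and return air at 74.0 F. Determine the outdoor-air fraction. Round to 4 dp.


frac = (55.3 - 74.0) / (38.4 - 74.0) = 0.5253

0.5253


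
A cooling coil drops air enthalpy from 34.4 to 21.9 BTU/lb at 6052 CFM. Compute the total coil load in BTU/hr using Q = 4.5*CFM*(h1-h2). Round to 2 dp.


Q = 4.5 * 6052 * (34.4 - 21.9) = 340425.00 BTU/hr

340425.00 BTU/hr


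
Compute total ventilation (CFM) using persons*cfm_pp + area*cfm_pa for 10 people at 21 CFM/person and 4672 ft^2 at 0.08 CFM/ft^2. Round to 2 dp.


Total = 10*21 + 4672*0.08 = 583.76 CFM

583.76 CFM


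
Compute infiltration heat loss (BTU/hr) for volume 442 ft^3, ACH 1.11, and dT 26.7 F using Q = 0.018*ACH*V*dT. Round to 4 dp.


Q = 0.018 * 1.11 * 442 * 26.7 = 235.7920 BTU/hr

235.7920 BTU/hr


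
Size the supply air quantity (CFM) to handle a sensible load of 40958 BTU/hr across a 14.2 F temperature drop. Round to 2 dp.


CFM = 40958 / (1.08 * 14.2) = 2670.71

2670.71 CFM


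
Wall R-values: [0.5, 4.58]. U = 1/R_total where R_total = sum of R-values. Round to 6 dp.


R_total = 0.5 + 4.58 = 5.08
U = 1/5.08 = 0.196850

0.196850


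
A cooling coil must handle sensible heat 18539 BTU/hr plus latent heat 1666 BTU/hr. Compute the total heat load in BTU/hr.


Qt = 18539 + 1666 = 20205 BTU/hr

20205 BTU/hr


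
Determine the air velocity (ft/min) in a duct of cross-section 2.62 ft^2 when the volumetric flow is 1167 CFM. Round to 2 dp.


V = 1167 / 2.62 = 445.42 ft/min

445.42 ft/min


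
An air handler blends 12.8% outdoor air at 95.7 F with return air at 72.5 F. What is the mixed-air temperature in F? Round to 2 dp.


T_mix = 72.5 + (12.8/100)*(95.7-72.5) = 75.47 F

75.47 F


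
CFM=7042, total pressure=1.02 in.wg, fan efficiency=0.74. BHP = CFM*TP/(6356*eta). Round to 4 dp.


BHP = 7042 * 1.02 / (6356 * 0.74) = 1.5271 hp

1.5271 hp


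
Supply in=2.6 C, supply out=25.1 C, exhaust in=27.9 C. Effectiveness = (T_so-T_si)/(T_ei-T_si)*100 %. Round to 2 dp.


eff = (25.1-2.6)/(27.9-2.6)*100 = 88.93 %

88.93 %


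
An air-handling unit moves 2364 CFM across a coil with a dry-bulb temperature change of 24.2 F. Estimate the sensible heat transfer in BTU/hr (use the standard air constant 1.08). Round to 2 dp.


Q = 1.08 * 2364 * 24.2 = 61785.50 BTU/hr

61785.50 BTU/hr


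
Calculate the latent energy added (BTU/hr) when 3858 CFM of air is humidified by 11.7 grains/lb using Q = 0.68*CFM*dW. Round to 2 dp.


Q = 0.68 * 3858 * 11.7 = 30694.25 BTU/hr

30694.25 BTU/hr


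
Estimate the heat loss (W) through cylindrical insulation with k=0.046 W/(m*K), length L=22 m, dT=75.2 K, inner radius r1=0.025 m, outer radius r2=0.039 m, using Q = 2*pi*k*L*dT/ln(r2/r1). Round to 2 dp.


Q = 2*pi*0.046*22*75.2/ln(0.039/0.025) = 1075.29 W

1075.29 W


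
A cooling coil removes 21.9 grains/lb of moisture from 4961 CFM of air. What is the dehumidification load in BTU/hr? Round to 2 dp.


Q = 0.68 * 4961 * 21.9 = 73879.21 BTU/hr

73879.21 BTU/hr


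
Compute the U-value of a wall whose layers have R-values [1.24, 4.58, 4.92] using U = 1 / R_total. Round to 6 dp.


R_total = 1.24 + 4.58 + 4.92 = 10.74
U = 1/10.74 = 0.093110

0.093110


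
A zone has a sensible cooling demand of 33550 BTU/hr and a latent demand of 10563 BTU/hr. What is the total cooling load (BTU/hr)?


Qt = 33550 + 10563 = 44113 BTU/hr

44113 BTU/hr


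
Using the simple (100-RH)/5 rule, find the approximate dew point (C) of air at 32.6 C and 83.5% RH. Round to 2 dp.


Td = 32.6 - (100-83.5)/5 = 29.30 C

29.30 C


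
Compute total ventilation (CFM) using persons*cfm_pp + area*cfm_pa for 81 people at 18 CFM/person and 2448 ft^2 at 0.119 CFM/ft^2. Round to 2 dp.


Total = 81*18 + 2448*0.119 = 1749.31 CFM

1749.31 CFM


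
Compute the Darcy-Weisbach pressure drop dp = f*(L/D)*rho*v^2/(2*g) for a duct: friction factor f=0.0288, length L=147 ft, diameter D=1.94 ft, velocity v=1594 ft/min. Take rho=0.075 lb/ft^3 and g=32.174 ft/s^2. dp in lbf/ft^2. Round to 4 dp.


v_fps = 1594/60 = 26.5667 ft/s
dp = 0.0288*(147/1.94)*0.075*26.5667^2/(2*32.174) = 1.7952 lbf/ft^2

1.7952 lbf/ft^2


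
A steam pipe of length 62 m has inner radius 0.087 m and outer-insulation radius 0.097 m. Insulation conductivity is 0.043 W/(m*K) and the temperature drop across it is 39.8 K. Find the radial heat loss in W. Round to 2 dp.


Q = 2*pi*0.043*62*39.8/ln(0.097/0.087) = 6127.49 W

6127.49 W


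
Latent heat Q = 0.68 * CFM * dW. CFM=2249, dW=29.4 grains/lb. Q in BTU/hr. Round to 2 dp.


Q = 0.68 * 2249 * 29.4 = 44962.01 BTU/hr

44962.01 BTU/hr


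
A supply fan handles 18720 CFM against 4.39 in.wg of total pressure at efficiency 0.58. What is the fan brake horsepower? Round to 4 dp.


BHP = 18720 * 4.39 / (6356 * 0.58) = 22.2925 hp

22.2925 hp


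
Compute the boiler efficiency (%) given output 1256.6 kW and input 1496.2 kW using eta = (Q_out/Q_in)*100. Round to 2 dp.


eta = (1256.6/1496.2)*100 = 83.99 %

83.99 %


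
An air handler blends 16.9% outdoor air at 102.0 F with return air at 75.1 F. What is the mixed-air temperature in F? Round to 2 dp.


T_mix = 75.1 + (16.9/100)*(102.0-75.1) = 79.65 F

79.65 F


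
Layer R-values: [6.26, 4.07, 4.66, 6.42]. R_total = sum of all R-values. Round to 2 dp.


R_total = 6.26 + 4.07 + 4.66 + 6.42 = 21.41

21.41


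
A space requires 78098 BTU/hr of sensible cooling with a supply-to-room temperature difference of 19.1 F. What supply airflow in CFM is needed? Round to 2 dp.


CFM = 78098 / (1.08 * 19.1) = 3786.02

3786.02 CFM


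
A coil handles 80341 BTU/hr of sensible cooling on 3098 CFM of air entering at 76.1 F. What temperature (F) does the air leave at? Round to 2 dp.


dT = 80341/(1.08*3098) = 24.0122
T_leave = 76.1 - 24.0122 = 52.09 F

52.09 F


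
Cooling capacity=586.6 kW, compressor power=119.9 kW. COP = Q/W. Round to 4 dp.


COP = 586.6 / 119.9 = 4.8924

4.8924


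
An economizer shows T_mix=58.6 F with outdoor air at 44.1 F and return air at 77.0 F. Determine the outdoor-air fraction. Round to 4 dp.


frac = (58.6 - 77.0) / (44.1 - 77.0) = 0.5593

0.5593


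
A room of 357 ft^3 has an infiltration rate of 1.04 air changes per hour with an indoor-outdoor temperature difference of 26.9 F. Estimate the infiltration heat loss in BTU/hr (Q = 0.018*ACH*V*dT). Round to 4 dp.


Q = 0.018 * 1.04 * 357 * 26.9 = 179.7738 BTU/hr

179.7738 BTU/hr


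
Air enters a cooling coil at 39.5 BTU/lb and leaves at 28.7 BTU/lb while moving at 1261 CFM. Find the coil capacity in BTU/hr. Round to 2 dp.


Q = 4.5 * 1261 * (39.5 - 28.7) = 61284.60 BTU/hr

61284.60 BTU/hr


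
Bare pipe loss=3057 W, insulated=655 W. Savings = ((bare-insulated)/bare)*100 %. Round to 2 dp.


Savings = ((3057-655)/3057)*100 = 78.57 %

78.57 %


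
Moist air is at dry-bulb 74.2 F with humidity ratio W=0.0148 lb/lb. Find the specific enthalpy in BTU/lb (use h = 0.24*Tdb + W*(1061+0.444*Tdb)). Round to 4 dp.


h = 0.24*74.2 + 0.0148*(1061+0.444*74.2) = 33.9984 BTU/lb

33.9984 BTU/lb


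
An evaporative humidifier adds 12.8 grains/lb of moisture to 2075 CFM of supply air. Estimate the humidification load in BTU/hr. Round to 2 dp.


Q = 0.68 * 2075 * 12.8 = 18060.80 BTU/hr

18060.80 BTU/hr


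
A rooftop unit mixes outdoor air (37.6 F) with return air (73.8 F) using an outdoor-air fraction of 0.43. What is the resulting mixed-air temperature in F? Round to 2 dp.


T_mix = 0.43*37.6 + 0.57*73.8 = 58.23 F

58.23 F


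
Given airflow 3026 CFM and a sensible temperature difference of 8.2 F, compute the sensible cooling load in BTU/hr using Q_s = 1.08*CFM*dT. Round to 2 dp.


Q = 1.08 * 3026 * 8.2 = 26798.26 BTU/hr

26798.26 BTU/hr


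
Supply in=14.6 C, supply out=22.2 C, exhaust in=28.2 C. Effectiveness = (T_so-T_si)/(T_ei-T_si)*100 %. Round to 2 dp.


eff = (22.2-14.6)/(28.2-14.6)*100 = 55.88 %

55.88 %


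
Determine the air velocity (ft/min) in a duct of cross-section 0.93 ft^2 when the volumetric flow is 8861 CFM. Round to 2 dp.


V = 8861 / 0.93 = 9527.96 ft/min

9527.96 ft/min


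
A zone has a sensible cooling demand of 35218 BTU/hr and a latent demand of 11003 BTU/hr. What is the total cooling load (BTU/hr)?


Qt = 35218 + 11003 = 46221 BTU/hr

46221 BTU/hr


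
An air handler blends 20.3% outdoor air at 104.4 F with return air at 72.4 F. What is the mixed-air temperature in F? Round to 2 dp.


T_mix = 72.4 + (20.3/100)*(104.4-72.4) = 78.90 F

78.90 F


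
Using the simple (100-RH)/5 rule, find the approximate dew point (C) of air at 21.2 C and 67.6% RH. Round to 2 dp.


Td = 21.2 - (100-67.6)/5 = 14.72 C

14.72 C


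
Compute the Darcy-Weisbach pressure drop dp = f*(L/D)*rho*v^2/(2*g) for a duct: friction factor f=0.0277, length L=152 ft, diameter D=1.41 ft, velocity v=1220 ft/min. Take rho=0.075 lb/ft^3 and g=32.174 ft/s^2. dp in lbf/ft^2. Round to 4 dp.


v_fps = 1220/60 = 20.3333 ft/s
dp = 0.0277*(152/1.41)*0.075*20.3333^2/(2*32.174) = 1.4390 lbf/ft^2

1.4390 lbf/ft^2


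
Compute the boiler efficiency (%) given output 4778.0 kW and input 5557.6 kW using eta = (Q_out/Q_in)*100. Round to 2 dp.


eta = (4778.0/5557.6)*100 = 85.97 %

85.97 %


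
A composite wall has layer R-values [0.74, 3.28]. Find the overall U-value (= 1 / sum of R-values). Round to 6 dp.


R_total = 0.74 + 3.28 = 4.02
U = 1/4.02 = 0.248756

0.248756


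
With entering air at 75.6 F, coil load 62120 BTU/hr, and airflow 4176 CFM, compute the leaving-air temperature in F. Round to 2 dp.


dT = 62120/(1.08*4176) = 13.7736
T_leave = 75.6 - 13.7736 = 61.83 F

61.83 F


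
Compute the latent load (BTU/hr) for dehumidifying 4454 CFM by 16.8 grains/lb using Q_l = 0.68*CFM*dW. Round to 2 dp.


Q = 0.68 * 4454 * 16.8 = 50882.50 BTU/hr

50882.50 BTU/hr


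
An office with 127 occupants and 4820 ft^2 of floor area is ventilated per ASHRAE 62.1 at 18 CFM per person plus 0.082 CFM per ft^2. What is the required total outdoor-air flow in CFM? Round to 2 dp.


Total = 127*18 + 4820*0.082 = 2681.24 CFM

2681.24 CFM


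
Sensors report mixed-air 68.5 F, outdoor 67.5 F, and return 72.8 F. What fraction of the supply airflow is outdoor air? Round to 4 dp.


frac = (68.5 - 72.8) / (67.5 - 72.8) = 0.8113

0.8113


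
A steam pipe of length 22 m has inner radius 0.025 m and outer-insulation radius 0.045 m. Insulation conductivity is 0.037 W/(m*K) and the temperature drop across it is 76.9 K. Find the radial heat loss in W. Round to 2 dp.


Q = 2*pi*0.037*22*76.9/ln(0.045/0.025) = 669.13 W

669.13 W


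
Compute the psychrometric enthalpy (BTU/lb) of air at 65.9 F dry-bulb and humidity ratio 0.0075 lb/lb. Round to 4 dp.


h = 0.24*65.9 + 0.0075*(1061+0.444*65.9) = 23.9929 BTU/lb

23.9929 BTU/lb


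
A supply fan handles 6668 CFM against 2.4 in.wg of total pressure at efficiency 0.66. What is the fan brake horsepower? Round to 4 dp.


BHP = 6668 * 2.4 / (6356 * 0.66) = 3.8149 hp

3.8149 hp


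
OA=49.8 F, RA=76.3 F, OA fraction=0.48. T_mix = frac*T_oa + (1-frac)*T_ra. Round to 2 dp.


T_mix = 0.48*49.8 + 0.52*76.3 = 63.58 F

63.58 F


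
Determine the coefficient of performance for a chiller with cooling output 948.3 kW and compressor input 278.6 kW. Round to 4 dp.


COP = 948.3 / 278.6 = 3.4038

3.4038


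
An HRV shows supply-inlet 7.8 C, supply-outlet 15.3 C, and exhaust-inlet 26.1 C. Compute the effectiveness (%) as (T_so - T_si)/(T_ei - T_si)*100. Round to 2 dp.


eff = (15.3-7.8)/(26.1-7.8)*100 = 40.98 %

40.98 %


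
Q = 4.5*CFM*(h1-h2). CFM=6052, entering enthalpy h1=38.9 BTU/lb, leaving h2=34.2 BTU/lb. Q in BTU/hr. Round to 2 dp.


Q = 4.5 * 6052 * (38.9 - 34.2) = 127999.80 BTU/hr

127999.80 BTU/hr


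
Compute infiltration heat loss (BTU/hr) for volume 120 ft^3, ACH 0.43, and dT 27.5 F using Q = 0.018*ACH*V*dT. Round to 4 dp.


Q = 0.018 * 0.43 * 120 * 27.5 = 25.5420 BTU/hr

25.5420 BTU/hr


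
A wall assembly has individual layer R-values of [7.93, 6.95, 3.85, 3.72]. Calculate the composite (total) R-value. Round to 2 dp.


R_total = 7.93 + 6.95 + 3.85 + 3.72 = 22.45

22.45


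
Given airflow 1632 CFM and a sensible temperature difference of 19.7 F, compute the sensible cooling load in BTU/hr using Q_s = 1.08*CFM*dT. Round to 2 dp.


Q = 1.08 * 1632 * 19.7 = 34722.43 BTU/hr

34722.43 BTU/hr


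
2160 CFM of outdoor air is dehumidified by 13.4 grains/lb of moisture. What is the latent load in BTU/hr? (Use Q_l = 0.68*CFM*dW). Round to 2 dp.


Q = 0.68 * 2160 * 13.4 = 19681.92 BTU/hr

19681.92 BTU/hr


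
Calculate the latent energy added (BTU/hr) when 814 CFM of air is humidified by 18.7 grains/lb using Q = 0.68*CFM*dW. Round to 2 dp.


Q = 0.68 * 814 * 18.7 = 10350.82 BTU/hr

10350.82 BTU/hr


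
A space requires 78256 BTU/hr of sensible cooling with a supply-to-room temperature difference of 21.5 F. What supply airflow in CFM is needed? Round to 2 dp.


CFM = 78256 / (1.08 * 21.5) = 3370.20

3370.20 CFM


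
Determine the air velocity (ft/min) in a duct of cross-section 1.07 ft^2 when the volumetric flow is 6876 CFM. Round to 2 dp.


V = 6876 / 1.07 = 6426.17 ft/min

6426.17 ft/min


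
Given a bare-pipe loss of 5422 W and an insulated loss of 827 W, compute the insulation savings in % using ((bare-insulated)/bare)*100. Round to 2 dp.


Savings = ((5422-827)/5422)*100 = 84.75 %

84.75 %


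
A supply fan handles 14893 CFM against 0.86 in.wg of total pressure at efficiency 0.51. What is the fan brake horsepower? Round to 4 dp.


BHP = 14893 * 0.86 / (6356 * 0.51) = 3.9512 hp

3.9512 hp


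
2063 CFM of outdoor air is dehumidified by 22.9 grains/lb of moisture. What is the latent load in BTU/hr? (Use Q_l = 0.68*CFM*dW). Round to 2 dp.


Q = 0.68 * 2063 * 22.9 = 32125.04 BTU/hr

32125.04 BTU/hr


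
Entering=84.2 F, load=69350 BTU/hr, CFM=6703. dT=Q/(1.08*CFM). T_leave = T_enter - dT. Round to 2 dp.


dT = 69350/(1.08*6703) = 9.5797
T_leave = 84.2 - 9.5797 = 74.62 F

74.62 F


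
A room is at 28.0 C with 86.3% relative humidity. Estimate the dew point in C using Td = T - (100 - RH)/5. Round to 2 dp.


Td = 28.0 - (100-86.3)/5 = 25.26 C

25.26 C


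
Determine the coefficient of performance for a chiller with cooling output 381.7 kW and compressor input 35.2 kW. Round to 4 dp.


COP = 381.7 / 35.2 = 10.8438

10.8438


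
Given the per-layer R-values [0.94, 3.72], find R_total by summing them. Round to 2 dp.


R_total = 0.94 + 3.72 = 4.66

4.66


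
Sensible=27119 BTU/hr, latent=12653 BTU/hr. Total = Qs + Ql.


Qt = 27119 + 12653 = 39772 BTU/hr

39772 BTU/hr


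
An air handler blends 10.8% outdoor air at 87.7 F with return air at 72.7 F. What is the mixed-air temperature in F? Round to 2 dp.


T_mix = 72.7 + (10.8/100)*(87.7-72.7) = 74.32 F

74.32 F


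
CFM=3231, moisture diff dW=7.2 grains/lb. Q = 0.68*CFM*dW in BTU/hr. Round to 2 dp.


Q = 0.68 * 3231 * 7.2 = 15818.98 BTU/hr

15818.98 BTU/hr


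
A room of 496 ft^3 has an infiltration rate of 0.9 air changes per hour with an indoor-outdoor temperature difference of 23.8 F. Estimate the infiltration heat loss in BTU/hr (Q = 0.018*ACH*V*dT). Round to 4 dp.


Q = 0.018 * 0.9 * 496 * 23.8 = 191.2378 BTU/hr

191.2378 BTU/hr


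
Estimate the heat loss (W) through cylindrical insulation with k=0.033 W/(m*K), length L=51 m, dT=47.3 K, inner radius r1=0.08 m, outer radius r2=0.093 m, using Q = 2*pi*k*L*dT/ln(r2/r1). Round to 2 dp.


Q = 2*pi*0.033*51*47.3/ln(0.093/0.08) = 3321.84 W

3321.84 W


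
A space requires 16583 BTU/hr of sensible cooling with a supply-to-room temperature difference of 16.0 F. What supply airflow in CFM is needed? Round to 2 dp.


CFM = 16583 / (1.08 * 16.0) = 959.66

959.66 CFM


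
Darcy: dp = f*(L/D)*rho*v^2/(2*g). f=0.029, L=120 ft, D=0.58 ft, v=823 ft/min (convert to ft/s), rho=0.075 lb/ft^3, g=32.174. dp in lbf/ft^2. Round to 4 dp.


v_fps = 823/60 = 13.7167 ft/s
dp = 0.029*(120/0.58)*0.075*13.7167^2/(2*32.174) = 1.3158 lbf/ft^2

1.3158 lbf/ft^2


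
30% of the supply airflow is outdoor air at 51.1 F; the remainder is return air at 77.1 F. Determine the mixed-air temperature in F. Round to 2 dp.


T_mix = 0.3*51.1 + 0.7*77.1 = 69.30 F

69.30 F


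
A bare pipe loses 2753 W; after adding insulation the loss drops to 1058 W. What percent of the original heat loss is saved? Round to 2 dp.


Savings = ((2753-1058)/2753)*100 = 61.57 %

61.57 %


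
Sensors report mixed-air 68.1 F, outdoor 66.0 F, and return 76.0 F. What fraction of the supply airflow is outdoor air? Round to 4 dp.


frac = (68.1 - 76.0) / (66.0 - 76.0) = 0.7900

0.7900
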